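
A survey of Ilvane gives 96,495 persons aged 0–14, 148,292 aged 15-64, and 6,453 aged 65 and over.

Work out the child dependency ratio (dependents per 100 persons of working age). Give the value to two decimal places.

Youth dependency ratio = 96,495 / 148,292 × 100 = 65.07

Youth dependency ratio: 65.07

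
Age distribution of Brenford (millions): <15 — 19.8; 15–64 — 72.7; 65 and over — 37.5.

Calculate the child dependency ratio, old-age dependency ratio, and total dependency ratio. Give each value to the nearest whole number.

Youth dependency ratio = 19.8 / 72.7 × 100 = 27
Old-age dependency ratio = 37.5 / 72.7 × 100 = 52
Total dependency ratio = (19.8 + 37.5) / 72.7 × 100 = 57.3 / 72.7 × 100 = 79

Youth dependency ratio: 27
Old-age dependency ratio: 52
Total dependency ratio: 79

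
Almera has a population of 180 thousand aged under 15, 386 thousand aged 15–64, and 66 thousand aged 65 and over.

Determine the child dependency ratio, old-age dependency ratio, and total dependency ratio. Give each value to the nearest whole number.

Youth dependency ratio: 47
Old-age dependency ratio: 17
Total dependency ratio: 64

Youth dependency ratio = 180 / 386 × 100 = 47
Old-age dependency ratio = 66 / 386 × 100 = 17
Total dependency ratio = (180 + 66) / 386 × 100 = 246 / 386 × 100 = 64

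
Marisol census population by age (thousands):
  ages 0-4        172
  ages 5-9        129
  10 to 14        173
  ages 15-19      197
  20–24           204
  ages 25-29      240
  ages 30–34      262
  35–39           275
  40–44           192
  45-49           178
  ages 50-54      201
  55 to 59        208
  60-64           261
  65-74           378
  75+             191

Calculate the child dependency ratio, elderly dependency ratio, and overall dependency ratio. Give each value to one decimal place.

Youth dependency ratio: 21.4
Old-age dependency ratio: 25.7
Total dependency ratio: 47.0

0–14: 172 + 129 + 173 = 474
15–64: 197 + 204 + 240 + 262 + 275 + 192 + 178 + 201 + 208 + 261 = 2,218
65+: 378 + 191 = 569
Youth dependency ratio = 474 / 2,218 × 100 = 21.4
Old-age dependency ratio = 569 / 2,218 × 100 = 25.7
Total dependency ratio = (474 + 569) / 2,218 × 100 = 1,043 / 2,218 × 100 = 47.0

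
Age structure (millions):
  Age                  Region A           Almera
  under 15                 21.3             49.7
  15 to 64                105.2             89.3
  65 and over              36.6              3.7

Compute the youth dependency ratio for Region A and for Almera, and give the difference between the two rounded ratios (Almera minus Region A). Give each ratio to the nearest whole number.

Region A: 20
Almera: 56
Difference: +36

Region A: 21.3 / 105.2 × 100 = 20
Almera: 49.7 / 89.3 × 100 = 56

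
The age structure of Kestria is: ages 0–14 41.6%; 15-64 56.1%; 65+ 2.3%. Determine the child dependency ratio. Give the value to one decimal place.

Youth dependency ratio = 41.6 / 56.1 × 100 = 74.2

Youth dependency ratio: 74.2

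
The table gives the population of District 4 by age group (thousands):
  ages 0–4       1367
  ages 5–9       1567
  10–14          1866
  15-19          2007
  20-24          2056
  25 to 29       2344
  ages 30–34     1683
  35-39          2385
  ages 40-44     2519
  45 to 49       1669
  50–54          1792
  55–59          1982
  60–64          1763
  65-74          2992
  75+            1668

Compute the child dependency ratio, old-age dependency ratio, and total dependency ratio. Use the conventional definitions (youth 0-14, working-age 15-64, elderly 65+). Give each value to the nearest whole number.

Youth dependency ratio: 24
Old-age dependency ratio: 23
Total dependency ratio: 47

0–14: 1367 + 1567 + 1866 = 4800
15–64: 2007 + 2056 + 2344 + 1683 + 2385 + 2519 + 1669 + 1792 + 1982 + 1763 = 20200
65+: 2992 + 1668 = 4660
Youth dependency ratio = 4800 / 20200 × 100 = 24
Old-age dependency ratio = 4660 / 20200 × 100 = 23
Total dependency ratio = (4800 + 4660) / 20200 × 100 = 9460 / 20200 × 100 = 47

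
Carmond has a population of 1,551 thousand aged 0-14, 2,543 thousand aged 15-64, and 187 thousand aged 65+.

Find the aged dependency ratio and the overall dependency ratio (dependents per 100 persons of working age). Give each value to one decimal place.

Old-age dependency ratio: 7.4
Total dependency ratio: 68.3

Old-age dependency ratio = 187 / 2,543 × 100 = 7.4
Total dependency ratio = (1,551 + 187) / 2,543 × 100 = 1,738 / 2,543 × 100 = 68.3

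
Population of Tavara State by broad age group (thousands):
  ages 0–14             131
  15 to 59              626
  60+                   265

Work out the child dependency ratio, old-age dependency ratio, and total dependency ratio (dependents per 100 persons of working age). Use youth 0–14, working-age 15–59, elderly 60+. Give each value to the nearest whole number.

Youth dependency ratio = 131 / 626 × 100 = 21
Old-age dependency ratio = 265 / 626 × 100 = 42
Total dependency ratio = (131 + 265) / 626 × 100 = 396 / 626 × 100 = 63

Youth dependency ratio: 21
Old-age dependency ratio: 42
Total dependency ratio: 63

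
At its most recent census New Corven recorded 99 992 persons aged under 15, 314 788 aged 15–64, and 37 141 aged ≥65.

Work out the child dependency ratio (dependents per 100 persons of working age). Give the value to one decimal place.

Youth dependency ratio = 99 992 / 314 788 × 100 = 31.8

Youth dependency ratio: 31.8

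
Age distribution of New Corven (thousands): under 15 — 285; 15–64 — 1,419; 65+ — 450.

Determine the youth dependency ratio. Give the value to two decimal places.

Youth dependency ratio = 285 / 1,419 × 100 = 20.08

Youth dependency ratio: 20.08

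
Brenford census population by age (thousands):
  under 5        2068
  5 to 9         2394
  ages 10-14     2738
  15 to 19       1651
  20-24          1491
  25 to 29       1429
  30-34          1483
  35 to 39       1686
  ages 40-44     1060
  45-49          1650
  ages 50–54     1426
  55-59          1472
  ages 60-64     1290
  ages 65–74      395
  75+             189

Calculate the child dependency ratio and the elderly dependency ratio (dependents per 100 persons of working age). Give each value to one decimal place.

Youth dependency ratio: 49.2
Old-age dependency ratio: 4.0

0–14: 2068 + 2394 + 2738 = 7200
15–64: 1651 + 1491 + 1429 + 1483 + 1686 + 1060 + 1650 + 1426 + 1472 + 1290 = 14638
65+: 395 + 189 = 584
Youth dependency ratio = 7200 / 14638 × 100 = 49.2
Old-age dependency ratio = 584 / 14638 × 100 = 4.0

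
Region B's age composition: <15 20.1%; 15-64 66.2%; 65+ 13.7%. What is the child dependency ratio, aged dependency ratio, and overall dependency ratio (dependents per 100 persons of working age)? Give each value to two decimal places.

Youth dependency ratio = 20.1 / 66.2 × 100 = 30.36
Old-age dependency ratio = 13.7 / 66.2 × 100 = 20.69
Total dependency ratio = (20.1 + 13.7) / 66.2 × 100 = 33.8 / 66.2 × 100 = 51.06

Youth dependency ratio: 30.36
Old-age dependency ratio: 20.69
Total dependency ratio: 51.06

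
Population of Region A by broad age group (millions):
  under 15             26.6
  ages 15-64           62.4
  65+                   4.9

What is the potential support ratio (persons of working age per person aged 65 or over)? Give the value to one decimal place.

Potential support ratio = 62.4 / 4.9 = 12.7

Potential support ratio: 12.7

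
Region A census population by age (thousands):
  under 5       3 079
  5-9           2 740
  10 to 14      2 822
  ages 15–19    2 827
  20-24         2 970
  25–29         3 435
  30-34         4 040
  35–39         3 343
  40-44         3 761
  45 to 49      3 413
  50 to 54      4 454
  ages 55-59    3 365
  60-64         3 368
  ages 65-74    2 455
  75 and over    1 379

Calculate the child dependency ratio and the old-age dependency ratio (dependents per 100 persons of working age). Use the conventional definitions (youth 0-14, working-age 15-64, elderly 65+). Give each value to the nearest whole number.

0–14: 3 079 + 2 740 + 2 822 = 8 641
15–64: 2 827 + 2 970 + 3 435 + 4 040 + 3 343 + 3 761 + 3 413 + 4 454 + 3 365 + 3 368 = 34 976
65+: 2 455 + 1 379 = 3 834
Youth dependency ratio = 8 641 / 34 976 × 100 = 25
Old-age dependency ratio = 3 834 / 34 976 × 100 = 11

Youth dependency ratio: 25
Old-age dependency ratio: 11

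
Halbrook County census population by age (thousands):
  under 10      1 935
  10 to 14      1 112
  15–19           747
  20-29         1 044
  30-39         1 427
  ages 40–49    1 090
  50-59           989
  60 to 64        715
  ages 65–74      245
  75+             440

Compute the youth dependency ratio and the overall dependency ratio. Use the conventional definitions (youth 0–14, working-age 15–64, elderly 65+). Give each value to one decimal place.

Youth dependency ratio: 50.7
Total dependency ratio: 62.1

0–14: 1 935 + 1 112 = 3 047
15–64: 747 + 1 044 + 1 427 + 1 090 + 989 + 715 = 6 012
65+: 245 + 440 = 685
Youth dependency ratio = 3 047 / 6 012 × 100 = 50.7
Total dependency ratio = (3 047 + 685) / 6 012 × 100 = 3 732 / 6 012 × 100 = 62.1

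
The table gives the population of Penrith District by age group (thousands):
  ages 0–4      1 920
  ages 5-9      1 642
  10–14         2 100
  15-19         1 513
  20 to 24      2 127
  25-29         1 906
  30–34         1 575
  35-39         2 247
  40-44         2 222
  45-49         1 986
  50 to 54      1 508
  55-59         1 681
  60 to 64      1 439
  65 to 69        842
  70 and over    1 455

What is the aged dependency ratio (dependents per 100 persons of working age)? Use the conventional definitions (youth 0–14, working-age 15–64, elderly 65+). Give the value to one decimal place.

Old-age dependency ratio: 12.6

0–14: 1 920 + 1 642 + 2 100 = 5 662
15–64: 1 513 + 2 127 + 1 906 + 1 575 + 2 247 + 2 222 + 1 986 + 1 508 + 1 681 + 1 439 = 18 204
65+: 842 + 1 455 = 2 297
Old-age dependency ratio = 2 297 / 18 204 × 100 = 12.6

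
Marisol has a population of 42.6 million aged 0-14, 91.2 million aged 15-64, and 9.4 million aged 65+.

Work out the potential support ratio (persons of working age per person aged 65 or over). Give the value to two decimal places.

Potential support ratio = 91.2 / 9.4 = 9.70

Potential support ratio: 9.70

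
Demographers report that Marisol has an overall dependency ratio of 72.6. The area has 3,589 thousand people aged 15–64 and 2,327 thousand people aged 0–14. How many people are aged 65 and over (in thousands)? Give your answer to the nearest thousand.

Total dependency ratio = (youth + elderly) / working-age × 100
72.6 = (2,327 + E) / 3,589 × 100
⇒ 279

Aged 65 and over: 279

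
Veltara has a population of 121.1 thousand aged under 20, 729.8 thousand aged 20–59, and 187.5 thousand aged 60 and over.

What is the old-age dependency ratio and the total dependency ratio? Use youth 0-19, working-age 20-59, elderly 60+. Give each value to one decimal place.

Old-age dependency ratio: 25.7
Total dependency ratio: 42.3

Old-age dependency ratio = 187.5 / 729.8 × 100 = 25.7
Total dependency ratio = (121.1 + 187.5) / 729.8 × 100 = 308.6 / 729.8 × 100 = 42.3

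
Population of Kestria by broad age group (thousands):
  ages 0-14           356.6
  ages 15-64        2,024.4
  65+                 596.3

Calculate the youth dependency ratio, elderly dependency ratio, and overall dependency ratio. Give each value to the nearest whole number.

Youth dependency ratio: 18
Old-age dependency ratio: 29
Total dependency ratio: 47

Youth dependency ratio = 356.6 / 2,024.4 × 100 = 18
Old-age dependency ratio = 596.3 / 2,024.4 × 100 = 29
Total dependency ratio = (356.6 + 596.3) / 2,024.4 × 100 = 952.9 / 2,024.4 × 100 = 47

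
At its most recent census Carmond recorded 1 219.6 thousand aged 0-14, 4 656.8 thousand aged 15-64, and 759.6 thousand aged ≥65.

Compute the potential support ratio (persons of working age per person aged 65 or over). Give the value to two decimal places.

Potential support ratio = 4 656.8 / 759.6 = 6.13

Potential support ratio: 6.13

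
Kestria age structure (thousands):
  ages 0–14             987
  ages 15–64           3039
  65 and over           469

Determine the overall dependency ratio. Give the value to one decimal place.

Total dependency ratio = (987 + 469) / 3039 × 100 = 1456 / 3039 × 100 = 47.9

Total dependency ratio: 47.9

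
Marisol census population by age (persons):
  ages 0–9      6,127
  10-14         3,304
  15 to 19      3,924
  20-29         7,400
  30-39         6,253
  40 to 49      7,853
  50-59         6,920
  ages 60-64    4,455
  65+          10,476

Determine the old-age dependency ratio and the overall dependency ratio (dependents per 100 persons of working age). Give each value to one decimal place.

Old-age dependency ratio: 28.5
Total dependency ratio: 54.1

0–14: 6,127 + 3,304 = 9,431
15–64: 3,924 + 7,400 + 6,253 + 7,853 + 6,920 + 4,455 = 36,805
65+: 10,476
Old-age dependency ratio = 10,476 / 36,805 × 100 = 28.5
Total dependency ratio = (9,431 + 10,476) / 36,805 × 100 = 19,907 / 36,805 × 100 = 54.1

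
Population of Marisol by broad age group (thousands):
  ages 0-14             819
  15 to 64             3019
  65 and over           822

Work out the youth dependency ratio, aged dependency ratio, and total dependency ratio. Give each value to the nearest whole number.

Youth dependency ratio: 27
Old-age dependency ratio: 27
Total dependency ratio: 54

Youth dependency ratio = 819 / 3019 × 100 = 27
Old-age dependency ratio = 822 / 3019 × 100 = 27
Total dependency ratio = (819 + 822) / 3019 × 100 = 1641 / 3019 × 100 = 54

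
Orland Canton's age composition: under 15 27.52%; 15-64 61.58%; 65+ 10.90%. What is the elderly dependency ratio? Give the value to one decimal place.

Old-age dependency ratio: 17.7

Old-age dependency ratio = 10.90 / 61.58 × 100 = 17.7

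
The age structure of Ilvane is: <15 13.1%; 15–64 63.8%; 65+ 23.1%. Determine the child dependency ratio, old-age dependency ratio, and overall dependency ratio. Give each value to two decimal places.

Youth dependency ratio: 20.53
Old-age dependency ratio: 36.21
Total dependency ratio: 56.74

Youth dependency ratio = 13.1 / 63.8 × 100 = 20.53
Old-age dependency ratio = 23.1 / 63.8 × 100 = 36.21
Total dependency ratio = (13.1 + 23.1) / 63.8 × 100 = 36.2 / 63.8 × 100 = 56.74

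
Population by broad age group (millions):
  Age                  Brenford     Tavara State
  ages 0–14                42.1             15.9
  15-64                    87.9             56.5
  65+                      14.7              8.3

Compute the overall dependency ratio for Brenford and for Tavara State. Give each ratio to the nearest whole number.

Brenford: 65
Tavara State: 43

Brenford: (42.1 + 14.7) / 87.9 × 100 = 56.8 / 87.9 × 100 = 65
Tavara State: (15.9 + 8.3) / 56.5 × 100 = 24.2 / 56.5 × 100 = 43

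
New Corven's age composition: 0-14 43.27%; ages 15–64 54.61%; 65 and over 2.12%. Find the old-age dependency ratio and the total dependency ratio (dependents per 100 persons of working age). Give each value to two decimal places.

Old-age dependency ratio: 3.88
Total dependency ratio: 83.12

Old-age dependency ratio = 2.12 / 54.61 × 100 = 3.88
Total dependency ratio = (43.27 + 2.12) / 54.61 × 100 = 45.39 / 54.61 × 100 = 83.12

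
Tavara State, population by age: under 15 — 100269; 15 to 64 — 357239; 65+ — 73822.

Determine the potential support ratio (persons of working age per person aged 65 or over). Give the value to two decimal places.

Potential support ratio: 4.84

Potential support ratio = 357239 / 73822 = 4.84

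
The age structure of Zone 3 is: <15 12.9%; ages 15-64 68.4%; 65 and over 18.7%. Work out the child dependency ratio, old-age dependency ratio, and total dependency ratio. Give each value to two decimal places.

Youth dependency ratio = 12.9 / 68.4 × 100 = 18.86
Old-age dependency ratio = 18.7 / 68.4 × 100 = 27.34
Total dependency ratio = (12.9 + 18.7) / 68.4 × 100 = 31.6 / 68.4 × 100 = 46.20

Youth dependency ratio: 18.86
Old-age dependency ratio: 27.34
Total dependency ratio: 46.20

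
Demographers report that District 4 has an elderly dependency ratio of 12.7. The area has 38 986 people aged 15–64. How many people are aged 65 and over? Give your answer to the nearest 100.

Old-age dependency ratio = elderly / working-age × 100
12.7 = E / 38 986 × 100
⇒ 5 000

Aged 65 and over: 5 000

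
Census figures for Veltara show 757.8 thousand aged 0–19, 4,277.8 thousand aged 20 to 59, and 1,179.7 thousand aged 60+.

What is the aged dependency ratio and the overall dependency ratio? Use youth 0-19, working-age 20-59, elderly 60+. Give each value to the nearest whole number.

Old-age dependency ratio: 28
Total dependency ratio: 45

Old-age dependency ratio = 1,179.7 / 4,277.8 × 100 = 28
Total dependency ratio = (757.8 + 1,179.7) / 4,277.8 × 100 = 1,937.5 / 4,277.8 × 100 = 45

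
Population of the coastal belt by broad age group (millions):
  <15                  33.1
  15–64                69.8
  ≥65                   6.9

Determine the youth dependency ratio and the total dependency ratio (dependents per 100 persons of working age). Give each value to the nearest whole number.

Youth dependency ratio = 33.1 / 69.8 × 100 = 47
Total dependency ratio = (33.1 + 6.9) / 69.8 × 100 = 40.0 / 69.8 × 100 = 57

Youth dependency ratio: 47
Total dependency ratio: 57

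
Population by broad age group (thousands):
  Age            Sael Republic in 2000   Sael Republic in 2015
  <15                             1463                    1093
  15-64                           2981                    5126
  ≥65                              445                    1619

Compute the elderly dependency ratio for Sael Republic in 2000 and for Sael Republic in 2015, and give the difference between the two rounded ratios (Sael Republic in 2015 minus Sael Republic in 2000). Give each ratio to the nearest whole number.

Sael Republic in 2000: 445 / 2981 × 100 = 15
Sael Republic in 2015: 1619 / 5126 × 100 = 32

Sael Republic in 2000: 15
Sael Republic in 2015: 32
Difference: +17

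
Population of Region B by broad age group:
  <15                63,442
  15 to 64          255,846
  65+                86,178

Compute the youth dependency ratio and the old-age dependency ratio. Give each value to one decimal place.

Youth dependency ratio: 24.8
Old-age dependency ratio: 33.7

Youth dependency ratio = 63,442 / 255,846 × 100 = 24.8
Old-age dependency ratio = 86,178 / 255,846 × 100 = 33.7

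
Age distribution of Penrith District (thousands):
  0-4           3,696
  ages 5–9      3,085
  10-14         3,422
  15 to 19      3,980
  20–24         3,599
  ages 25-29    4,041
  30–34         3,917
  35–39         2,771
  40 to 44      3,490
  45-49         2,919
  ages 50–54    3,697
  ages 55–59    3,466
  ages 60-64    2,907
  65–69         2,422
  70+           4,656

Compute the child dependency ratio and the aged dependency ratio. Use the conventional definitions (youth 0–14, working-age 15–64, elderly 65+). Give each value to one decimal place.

Youth dependency ratio: 29.3
Old-age dependency ratio: 20.3

0–14: 3,696 + 3,085 + 3,422 = 10,203
15–64: 3,980 + 3,599 + 4,041 + 3,917 + 2,771 + 3,490 + 2,919 + 3,697 + 3,466 + 2,907 = 34,787
65+: 2,422 + 4,656 = 7,078
Youth dependency ratio = 10,203 / 34,787 × 100 = 29.3
Old-age dependency ratio = 7,078 / 34,787 × 100 = 20.3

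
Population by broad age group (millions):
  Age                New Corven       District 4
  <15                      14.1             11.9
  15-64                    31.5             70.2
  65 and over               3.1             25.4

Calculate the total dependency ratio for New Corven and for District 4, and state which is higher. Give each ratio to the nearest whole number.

New Corven: 55
District 4: 53
Higher: New Corven

New Corven: (14.1 + 3.1) / 31.5 × 100 = 17.2 / 31.5 × 100 = 55
District 4: (11.9 + 25.4) / 70.2 × 100 = 37.3 / 70.2 × 100 = 53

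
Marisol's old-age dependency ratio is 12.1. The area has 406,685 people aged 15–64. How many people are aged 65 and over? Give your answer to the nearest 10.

Old-age dependency ratio = elderly / working-age × 100
12.1 = E / 406,685 × 100
⇒ 49,210

Aged 65 and over: 49,210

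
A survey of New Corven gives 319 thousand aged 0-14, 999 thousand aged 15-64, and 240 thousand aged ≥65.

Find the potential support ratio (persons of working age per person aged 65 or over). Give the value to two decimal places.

Potential support ratio: 4.16

Potential support ratio = 999 / 240 = 4.16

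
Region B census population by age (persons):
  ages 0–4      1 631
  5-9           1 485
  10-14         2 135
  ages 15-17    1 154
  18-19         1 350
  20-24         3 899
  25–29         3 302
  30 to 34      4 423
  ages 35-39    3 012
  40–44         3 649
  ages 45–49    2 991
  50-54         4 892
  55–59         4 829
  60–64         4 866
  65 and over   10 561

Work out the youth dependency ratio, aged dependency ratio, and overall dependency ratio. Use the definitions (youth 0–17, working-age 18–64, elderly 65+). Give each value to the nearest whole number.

Youth dependency ratio: 17
Old-age dependency ratio: 28
Total dependency ratio: 46

0–17: 1 631 + 1 485 + 2 135 + 1 154 = 6 405
18–64: 1 350 + 3 899 + 3 302 + 4 423 + 3 012 + 3 649 + 2 991 + 4 892 + 4 829 + 4 866 = 37 213
65+: 10 561
Youth dependency ratio = 6 405 / 37 213 × 100 = 17
Old-age dependency ratio = 10 561 / 37 213 × 100 = 28
Total dependency ratio = (6 405 + 10 561) / 37 213 × 100 = 16 966 / 37 213 × 100 = 46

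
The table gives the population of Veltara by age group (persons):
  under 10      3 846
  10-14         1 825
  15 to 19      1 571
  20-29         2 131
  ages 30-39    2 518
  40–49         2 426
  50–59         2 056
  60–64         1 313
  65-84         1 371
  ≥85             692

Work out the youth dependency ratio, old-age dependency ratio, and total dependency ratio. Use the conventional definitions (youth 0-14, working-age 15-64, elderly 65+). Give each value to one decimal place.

0–14: 3 846 + 1 825 = 5 671
15–64: 1 571 + 2 131 + 2 518 + 2 426 + 2 056 + 1 313 = 12 015
65+: 1 371 + 692 = 2 063
Youth dependency ratio = 5 671 / 12 015 × 100 = 47.2
Old-age dependency ratio = 2 063 / 12 015 × 100 = 17.2
Total dependency ratio = (5 671 + 2 063) / 12 015 × 100 = 7 734 / 12 015 × 100 = 64.4

Youth dependency ratio: 47.2
Old-age dependency ratio: 17.2
Total dependency ratio: 64.4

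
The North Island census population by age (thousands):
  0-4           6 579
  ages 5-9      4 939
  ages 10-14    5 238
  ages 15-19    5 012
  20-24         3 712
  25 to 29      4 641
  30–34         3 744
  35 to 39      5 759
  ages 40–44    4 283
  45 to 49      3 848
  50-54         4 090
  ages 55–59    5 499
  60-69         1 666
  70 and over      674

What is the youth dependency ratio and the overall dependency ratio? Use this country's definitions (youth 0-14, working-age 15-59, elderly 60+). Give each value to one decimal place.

0–14: 6 579 + 4 939 + 5 238 = 16 756
15–59: 5 012 + 3 712 + 4 641 + 3 744 + 5 759 + 4 283 + 3 848 + 4 090 + 5 499 = 40 588
60+: 1 666 + 674 = 2 340
Youth dependency ratio = 16 756 / 40 588 × 100 = 41.3
Total dependency ratio = (16 756 + 2 340) / 40 588 × 100 = 19 096 / 40 588 × 100 = 47.0

Youth dependency ratio: 41.3
Total dependency ratio: 47.0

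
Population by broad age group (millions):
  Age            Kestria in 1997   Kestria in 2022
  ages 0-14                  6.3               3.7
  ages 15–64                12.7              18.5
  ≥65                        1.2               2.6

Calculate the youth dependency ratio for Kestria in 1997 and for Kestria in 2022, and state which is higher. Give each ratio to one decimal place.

Kestria in 1997: 6.3 / 12.7 × 100 = 49.6
Kestria in 2022: 3.7 / 18.5 × 100 = 20.0

Kestria in 1997: 49.6
Kestria in 2022: 20.0
Higher: Kestria in 1997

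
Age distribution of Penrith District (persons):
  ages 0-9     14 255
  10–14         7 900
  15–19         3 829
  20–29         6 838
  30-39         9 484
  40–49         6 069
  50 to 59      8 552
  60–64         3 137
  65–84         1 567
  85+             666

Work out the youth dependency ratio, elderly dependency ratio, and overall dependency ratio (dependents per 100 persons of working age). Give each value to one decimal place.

Youth dependency ratio: 58.4
Old-age dependency ratio: 5.9
Total dependency ratio: 64.3

0–14: 14 255 + 7 900 = 22 155
15–64: 3 829 + 6 838 + 9 484 + 6 069 + 8 552 + 3 137 = 37 909
65+: 1 567 + 666 = 2 233
Youth dependency ratio = 22 155 / 37 909 × 100 = 58.4
Old-age dependency ratio = 2 233 / 37 909 × 100 = 5.9
Total dependency ratio = (22 155 + 2 233) / 37 909 × 100 = 24 388 / 37 909 × 100 = 64.3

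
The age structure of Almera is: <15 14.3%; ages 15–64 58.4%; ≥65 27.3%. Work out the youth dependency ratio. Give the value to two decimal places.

Youth dependency ratio = 14.3 / 58.4 × 100 = 24.49

Youth dependency ratio: 24.49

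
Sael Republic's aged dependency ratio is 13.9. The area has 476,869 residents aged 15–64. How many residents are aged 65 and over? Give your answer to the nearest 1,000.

Old-age dependency ratio = elderly / working-age × 100
13.9 = E / 476,869 × 100
⇒ 66,000

Aged 65 and over: 66,000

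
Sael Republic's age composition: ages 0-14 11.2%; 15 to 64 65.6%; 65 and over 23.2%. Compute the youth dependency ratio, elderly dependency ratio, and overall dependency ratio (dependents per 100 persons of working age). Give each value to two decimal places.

Youth dependency ratio = 11.2 / 65.6 × 100 = 17.07
Old-age dependency ratio = 23.2 / 65.6 × 100 = 35.37
Total dependency ratio = (11.2 + 23.2) / 65.6 × 100 = 34.4 / 65.6 × 100 = 52.44

Youth dependency ratio: 17.07
Old-age dependency ratio: 35.37
Total dependency ratio: 52.44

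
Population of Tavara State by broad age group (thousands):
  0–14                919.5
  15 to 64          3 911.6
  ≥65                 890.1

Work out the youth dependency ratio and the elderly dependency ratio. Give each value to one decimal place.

Youth dependency ratio = 919.5 / 3 911.6 × 100 = 23.5
Old-age dependency ratio = 890.1 / 3 911.6 × 100 = 22.8

Youth dependency ratio: 23.5
Old-age dependency ratio: 22.8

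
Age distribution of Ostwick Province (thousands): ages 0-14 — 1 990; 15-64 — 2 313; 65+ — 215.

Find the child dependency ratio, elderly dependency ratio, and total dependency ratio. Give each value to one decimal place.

Youth dependency ratio: 86.0
Old-age dependency ratio: 9.3
Total dependency ratio: 95.3

Youth dependency ratio = 1 990 / 2 313 × 100 = 86.0
Old-age dependency ratio = 215 / 2 313 × 100 = 9.3
Total dependency ratio = (1 990 + 215) / 2 313 × 100 = 2 205 / 2 313 × 100 = 95.3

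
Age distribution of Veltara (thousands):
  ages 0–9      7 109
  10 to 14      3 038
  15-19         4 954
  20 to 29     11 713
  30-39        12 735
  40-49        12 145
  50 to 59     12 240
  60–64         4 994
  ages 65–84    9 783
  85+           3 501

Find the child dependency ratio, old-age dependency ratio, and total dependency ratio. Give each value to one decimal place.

Youth dependency ratio: 17.3
Old-age dependency ratio: 22.6
Total dependency ratio: 39.9

0–14: 7 109 + 3 038 = 10 147
15–64: 4 954 + 11 713 + 12 735 + 12 145 + 12 240 + 4 994 = 58 781
65+: 9 783 + 3 501 = 13 284
Youth dependency ratio = 10 147 / 58 781 × 100 = 17.3
Old-age dependency ratio = 13 284 / 58 781 × 100 = 22.6
Total dependency ratio = (10 147 + 13 284) / 58 781 × 100 = 23 431 / 58 781 × 100 = 39.9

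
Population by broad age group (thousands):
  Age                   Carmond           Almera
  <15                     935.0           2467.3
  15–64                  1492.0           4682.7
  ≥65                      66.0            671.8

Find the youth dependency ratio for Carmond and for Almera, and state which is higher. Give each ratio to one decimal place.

Carmond: 935.0 / 1492.0 × 100 = 62.7
Almera: 2467.3 / 4682.7 × 100 = 52.7

Carmond: 62.7
Almera: 52.7
Higher: Carmond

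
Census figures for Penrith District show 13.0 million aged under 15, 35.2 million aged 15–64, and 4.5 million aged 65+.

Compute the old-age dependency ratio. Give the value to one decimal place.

Old-age dependency ratio = 4.5 / 35.2 × 100 = 12.8

Old-age dependency ratio: 12.8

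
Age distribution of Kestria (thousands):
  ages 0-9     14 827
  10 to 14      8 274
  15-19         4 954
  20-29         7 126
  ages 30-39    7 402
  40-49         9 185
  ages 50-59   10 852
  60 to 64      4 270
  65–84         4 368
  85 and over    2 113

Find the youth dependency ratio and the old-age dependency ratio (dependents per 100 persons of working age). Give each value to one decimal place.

Youth dependency ratio: 52.8
Old-age dependency ratio: 14.8

0–14: 14 827 + 8 274 = 23 101
15–64: 4 954 + 7 126 + 7 402 + 9 185 + 10 852 + 4 270 = 43 789
65+: 4 368 + 2 113 = 6 481
Youth dependency ratio = 23 101 / 43 789 × 100 = 52.8
Old-age dependency ratio = 6 481 / 43 789 × 100 = 14.8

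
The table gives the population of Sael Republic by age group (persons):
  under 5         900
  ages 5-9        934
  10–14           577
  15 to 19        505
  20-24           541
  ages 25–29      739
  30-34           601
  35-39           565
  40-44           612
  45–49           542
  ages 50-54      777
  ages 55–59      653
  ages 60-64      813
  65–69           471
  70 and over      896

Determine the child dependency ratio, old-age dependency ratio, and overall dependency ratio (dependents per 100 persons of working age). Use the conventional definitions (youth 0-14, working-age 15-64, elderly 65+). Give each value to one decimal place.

Youth dependency ratio: 38.0
Old-age dependency ratio: 21.5
Total dependency ratio: 59.5

0–14: 900 + 934 + 577 = 2411
15–64: 505 + 541 + 739 + 601 + 565 + 612 + 542 + 777 + 653 + 813 = 6348
65+: 471 + 896 = 1367
Youth dependency ratio = 2411 / 6348 × 100 = 38.0
Old-age dependency ratio = 1367 / 6348 × 100 = 21.5
Total dependency ratio = (2411 + 1367) / 6348 × 100 = 3778 / 6348 × 100 = 59.5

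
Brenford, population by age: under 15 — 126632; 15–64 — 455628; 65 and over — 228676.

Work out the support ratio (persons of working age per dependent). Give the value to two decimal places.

Support ratio = 455628 / (126632 + 228676) = 455628 / 355308 = 1.28

Support ratio: 1.28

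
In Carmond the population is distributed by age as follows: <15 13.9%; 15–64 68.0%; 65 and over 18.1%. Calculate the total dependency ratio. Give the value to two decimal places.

Total dependency ratio: 47.06

Total dependency ratio = (13.9 + 18.1) / 68.0 × 100 = 32.0 / 68.0 × 100 = 47.06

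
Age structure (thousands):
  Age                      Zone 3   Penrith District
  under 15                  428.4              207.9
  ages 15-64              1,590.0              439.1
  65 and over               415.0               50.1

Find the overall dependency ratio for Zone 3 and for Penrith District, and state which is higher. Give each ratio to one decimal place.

Zone 3: (428.4 + 415.0) / 1,590.0 × 100 = 843.4 / 1,590.0 × 100 = 53.0
Penrith District: (207.9 + 50.1) / 439.1 × 100 = 258.0 / 439.1 × 100 = 58.8

Zone 3: 53.0
Penrith District: 58.8
Higher: Penrith District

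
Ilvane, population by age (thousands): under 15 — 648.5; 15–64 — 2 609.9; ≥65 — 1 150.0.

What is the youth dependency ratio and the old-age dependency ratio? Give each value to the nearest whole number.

Youth dependency ratio = 648.5 / 2 609.9 × 100 = 25
Old-age dependency ratio = 1 150.0 / 2 609.9 × 100 = 44

Youth dependency ratio: 25
Old-age dependency ratio: 44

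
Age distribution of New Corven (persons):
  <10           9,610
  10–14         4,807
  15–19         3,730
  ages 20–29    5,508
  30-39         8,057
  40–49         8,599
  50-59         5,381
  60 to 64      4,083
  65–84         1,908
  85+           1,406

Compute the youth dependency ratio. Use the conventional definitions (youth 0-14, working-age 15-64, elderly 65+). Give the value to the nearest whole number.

0–14: 9,610 + 4,807 = 14,417
15–64: 3,730 + 5,508 + 8,057 + 8,599 + 5,381 + 4,083 = 35,358
65+: 1,908 + 1,406 = 3,314
Youth dependency ratio = 14,417 / 35,358 × 100 = 41

Youth dependency ratio: 41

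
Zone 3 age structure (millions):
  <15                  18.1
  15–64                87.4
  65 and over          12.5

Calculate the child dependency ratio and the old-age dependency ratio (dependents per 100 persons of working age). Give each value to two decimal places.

Youth dependency ratio = 18.1 / 87.4 × 100 = 20.71
Old-age dependency ratio = 12.5 / 87.4 × 100 = 14.30

Youth dependency ratio: 20.71
Old-age dependency ratio: 14.30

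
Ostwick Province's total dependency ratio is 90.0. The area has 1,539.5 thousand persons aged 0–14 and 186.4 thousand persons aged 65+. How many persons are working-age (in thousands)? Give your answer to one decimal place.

Working-age: 1,917.7

Total dependency ratio = (youth + elderly) / working-age × 100
90.0 = (1,539.5 + 186.4) / W × 100
⇒ 1,917.7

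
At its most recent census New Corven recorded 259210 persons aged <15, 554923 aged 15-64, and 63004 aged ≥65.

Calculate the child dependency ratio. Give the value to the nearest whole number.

Youth dependency ratio = 259210 / 554923 × 100 = 47

Youth dependency ratio: 47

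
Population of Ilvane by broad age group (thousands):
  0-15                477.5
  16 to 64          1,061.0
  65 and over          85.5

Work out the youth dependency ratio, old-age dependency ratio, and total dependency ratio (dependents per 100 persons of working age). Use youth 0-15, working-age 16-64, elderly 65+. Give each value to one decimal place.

Youth dependency ratio: 45.0
Old-age dependency ratio: 8.1
Total dependency ratio: 53.1

Youth dependency ratio = 477.5 / 1,061.0 × 100 = 45.0
Old-age dependency ratio = 85.5 / 1,061.0 × 100 = 8.1
Total dependency ratio = (477.5 + 85.5) / 1,061.0 × 100 = 563.0 / 1,061.0 × 100 = 53.1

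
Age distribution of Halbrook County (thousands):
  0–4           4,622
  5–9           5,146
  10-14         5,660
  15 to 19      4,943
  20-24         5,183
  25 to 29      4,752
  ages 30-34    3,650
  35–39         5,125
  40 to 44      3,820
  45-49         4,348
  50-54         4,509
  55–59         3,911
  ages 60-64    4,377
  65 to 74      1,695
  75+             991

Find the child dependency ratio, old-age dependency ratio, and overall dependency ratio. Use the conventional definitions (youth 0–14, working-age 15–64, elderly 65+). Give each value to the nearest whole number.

0–14: 4,622 + 5,146 + 5,660 = 15,428
15–64: 4,943 + 5,183 + 4,752 + 3,650 + 5,125 + 3,820 + 4,348 + 4,509 + 3,911 + 4,377 = 44,618
65+: 1,695 + 991 = 2,686
Youth dependency ratio = 15,428 / 44,618 × 100 = 35
Old-age dependency ratio = 2,686 / 44,618 × 100 = 6
Total dependency ratio = (15,428 + 2,686) / 44,618 × 100 = 18,114 / 44,618 × 100 = 41

Youth dependency ratio: 35
Old-age dependency ratio: 6
Total dependency ratio: 41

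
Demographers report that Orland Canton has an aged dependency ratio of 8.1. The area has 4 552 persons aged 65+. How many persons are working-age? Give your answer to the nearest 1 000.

Working-age: 56 000

Old-age dependency ratio = elderly / working-age × 100
8.1 = 4 552 / W × 100
⇒ 56 000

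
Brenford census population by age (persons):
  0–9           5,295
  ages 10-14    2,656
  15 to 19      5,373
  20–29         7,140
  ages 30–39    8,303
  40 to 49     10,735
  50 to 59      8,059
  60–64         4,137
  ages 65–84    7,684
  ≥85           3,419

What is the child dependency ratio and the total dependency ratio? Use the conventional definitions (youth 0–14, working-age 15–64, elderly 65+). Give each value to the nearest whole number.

Youth dependency ratio: 18
Total dependency ratio: 44

0–14: 5,295 + 2,656 = 7,951
15–64: 5,373 + 7,140 + 8,303 + 10,735 + 8,059 + 4,137 = 43,747
65+: 7,684 + 3,419 = 11,103
Youth dependency ratio = 7,951 / 43,747 × 100 = 18
Total dependency ratio = (7,951 + 11,103) / 43,747 × 100 = 19,054 / 43,747 × 100 = 44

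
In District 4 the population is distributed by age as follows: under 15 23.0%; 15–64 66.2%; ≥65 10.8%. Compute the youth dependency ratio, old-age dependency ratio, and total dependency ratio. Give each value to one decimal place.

Youth dependency ratio = 23.0 / 66.2 × 100 = 34.7
Old-age dependency ratio = 10.8 / 66.2 × 100 = 16.3
Total dependency ratio = (23.0 + 10.8) / 66.2 × 100 = 33.8 / 66.2 × 100 = 51.1

Youth dependency ratio: 34.7
Old-age dependency ratio: 16.3
Total dependency ratio: 51.1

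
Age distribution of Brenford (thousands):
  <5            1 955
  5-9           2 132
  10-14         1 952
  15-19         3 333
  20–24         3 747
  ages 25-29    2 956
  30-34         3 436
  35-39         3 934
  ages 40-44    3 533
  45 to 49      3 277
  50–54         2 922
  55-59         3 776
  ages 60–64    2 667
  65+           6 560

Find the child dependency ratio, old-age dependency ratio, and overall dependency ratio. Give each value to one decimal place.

Youth dependency ratio: 18.0
Old-age dependency ratio: 19.5
Total dependency ratio: 37.5

0–14: 1 955 + 2 132 + 1 952 = 6 039
15–64: 3 333 + 3 747 + 2 956 + 3 436 + 3 934 + 3 533 + 3 277 + 2 922 + 3 776 + 2 667 = 33 581
65+: 6 560
Youth dependency ratio = 6 039 / 33 581 × 100 = 18.0
Old-age dependency ratio = 6 560 / 33 581 × 100 = 19.5
Total dependency ratio = (6 039 + 6 560) / 33 581 × 100 = 12 599 / 33 581 × 100 = 37.5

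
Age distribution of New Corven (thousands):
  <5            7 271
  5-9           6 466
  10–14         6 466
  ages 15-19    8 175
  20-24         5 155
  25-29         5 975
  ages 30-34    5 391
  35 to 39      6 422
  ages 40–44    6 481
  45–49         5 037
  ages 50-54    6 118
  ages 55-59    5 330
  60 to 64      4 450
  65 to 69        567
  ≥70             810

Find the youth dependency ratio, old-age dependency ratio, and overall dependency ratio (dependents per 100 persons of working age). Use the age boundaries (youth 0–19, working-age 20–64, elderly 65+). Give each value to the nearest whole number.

0–19: 7 271 + 6 466 + 6 466 + 8 175 = 28 378
20–64: 5 155 + 5 975 + 5 391 + 6 422 + 6 481 + 5 037 + 6 118 + 5 330 + 4 450 = 50 359
65+: 567 + 810 = 1 377
Youth dependency ratio = 28 378 / 50 359 × 100 = 56
Old-age dependency ratio = 1 377 / 50 359 × 100 = 3
Total dependency ratio = (28 378 + 1 377) / 50 359 × 100 = 29 755 / 50 359 × 100 = 59

Youth dependency ratio: 56
Old-age dependency ratio: 3
Total dependency ratio: 59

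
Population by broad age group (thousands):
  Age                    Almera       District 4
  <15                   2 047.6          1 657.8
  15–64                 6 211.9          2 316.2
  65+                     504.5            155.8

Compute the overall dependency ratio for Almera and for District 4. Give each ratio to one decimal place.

Almera: (2 047.6 + 504.5) / 6 211.9 × 100 = 2 552.1 / 6 211.9 × 100 = 41.1
District 4: (1 657.8 + 155.8) / 2 316.2 × 100 = 1 813.6 / 2 316.2 × 100 = 78.3

Almera: 41.1
District 4: 78.3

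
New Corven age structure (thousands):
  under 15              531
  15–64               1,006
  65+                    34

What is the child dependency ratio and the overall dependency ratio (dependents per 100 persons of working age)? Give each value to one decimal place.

Youth dependency ratio: 52.8
Total dependency ratio: 56.2

Youth dependency ratio = 531 / 1,006 × 100 = 52.8
Total dependency ratio = (531 + 34) / 1,006 × 100 = 565 / 1,006 × 100 = 56.2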